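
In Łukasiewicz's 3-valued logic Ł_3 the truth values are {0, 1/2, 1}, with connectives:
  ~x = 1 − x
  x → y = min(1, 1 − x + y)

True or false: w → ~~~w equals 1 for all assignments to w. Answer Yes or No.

No

Counterexample: take w = 1.
~w = ~1 = 0
~~w = ~0 = 1
~~~w = ~1 = 0
w → ~~~w = 1 → 0 = 0
This gives 0 ≠ 1.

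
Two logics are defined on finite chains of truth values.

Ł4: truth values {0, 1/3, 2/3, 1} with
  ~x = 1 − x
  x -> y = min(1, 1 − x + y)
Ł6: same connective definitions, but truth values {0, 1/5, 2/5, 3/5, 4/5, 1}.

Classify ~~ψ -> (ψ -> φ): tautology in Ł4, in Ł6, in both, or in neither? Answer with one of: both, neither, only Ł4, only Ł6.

In Ł4: at φ = 0, ψ = 2/3 the value is 2/3 — not a tautology.
In Ł6: at φ = 0, ψ = 3/5 the value is 4/5 — not a tautology.

neither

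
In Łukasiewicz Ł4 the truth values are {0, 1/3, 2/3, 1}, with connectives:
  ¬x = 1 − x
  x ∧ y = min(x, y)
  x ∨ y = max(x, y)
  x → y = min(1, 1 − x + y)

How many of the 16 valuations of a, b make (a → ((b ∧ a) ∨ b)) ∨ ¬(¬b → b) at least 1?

13

a = 0, b = 0 ↦ 1  ≥
a = 0, b = 1/3 ↦ 1  ≥
a = 0, b = 2/3 ↦ 1  ≥
a = 0, b = 1 ↦ 1  ≥
a = 1/3, b = 0 ↦ 1  ≥
a = 1/3, b = 1/3 ↦ 1  ≥
a = 1/3, b = 2/3 ↦ 1  ≥
a = 1/3, b = 1 ↦ 1  ≥
a = 2/3, b = 0 ↦ 1  ≥
a = 2/3, b = 1/3 ↦ 2/3  <
a = 2/3, b = 2/3 ↦ 1  ≥
a = 2/3, b = 1 ↦ 1  ≥
a = 1, b = 0 ↦ 1  ≥
a = 1, b = 1/3 ↦ 1/3  <
a = 1, b = 2/3 ↦ 2/3  <
a = 1, b = 1 ↦ 1  ≥
So 13 of the 16 assignments meet the threshold.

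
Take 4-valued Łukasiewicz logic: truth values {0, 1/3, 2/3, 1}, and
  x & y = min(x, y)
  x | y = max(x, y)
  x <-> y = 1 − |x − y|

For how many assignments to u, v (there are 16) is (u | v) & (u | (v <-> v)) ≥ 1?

7

u = 0, v = 0 ↦ 0  <
u = 0, v = 1/3 ↦ 1/3  <
u = 0, v = 2/3 ↦ 2/3  <
u = 0, v = 1 ↦ 1  ≥
u = 1/3, v = 0 ↦ 1/3  <
u = 1/3, v = 1/3 ↦ 1/3  <
u = 1/3, v = 2/3 ↦ 2/3  <
u = 1/3, v = 1 ↦ 1  ≥
u = 2/3, v = 0 ↦ 2/3  <
u = 2/3, v = 1/3 ↦ 2/3  <
u = 2/3, v = 2/3 ↦ 2/3  <
u = 2/3, v = 1 ↦ 1  ≥
u = 1, v = 0 ↦ 1  ≥
u = 1, v = 1/3 ↦ 1  ≥
u = 1, v = 2/3 ↦ 1  ≥
u = 1, v = 1 ↦ 1  ≥
So 7 of the 16 assignments meet the threshold.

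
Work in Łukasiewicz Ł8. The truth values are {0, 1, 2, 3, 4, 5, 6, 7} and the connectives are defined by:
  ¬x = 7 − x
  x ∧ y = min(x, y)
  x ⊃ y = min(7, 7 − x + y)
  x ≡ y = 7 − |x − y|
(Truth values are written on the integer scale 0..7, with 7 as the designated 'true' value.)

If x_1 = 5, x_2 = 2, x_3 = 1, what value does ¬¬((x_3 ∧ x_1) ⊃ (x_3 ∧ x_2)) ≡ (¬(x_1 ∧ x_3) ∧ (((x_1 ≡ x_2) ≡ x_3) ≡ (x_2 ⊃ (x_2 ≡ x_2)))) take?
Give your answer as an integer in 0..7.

4

x_3 ∧ x_1 = 1 ∧ 5 = 1
x_3 ∧ x_2 = 1 ∧ 2 = 1
(x_3 ∧ x_1) ⊃ (x_3 ∧ x_2) = 1 ⊃ 1 = 7
¬((x_3 ∧ x_1) ⊃ (x_3 ∧ x_2)) = ¬7 = 0
¬¬((x_3 ∧ x_1) ⊃ (x_3 ∧ x_2)) = ¬0 = 7
x_1 ∧ x_3 = 5 ∧ 1 = 1
¬(x_1 ∧ x_3) = ¬1 = 6
x_1 ≡ x_2 = 5 ≡ 2 = 4
(x_1 ≡ x_2) ≡ x_3 = 4 ≡ 1 = 4
x_2 ≡ x_2 = 2 ≡ 2 = 7
x_2 ⊃ (x_2 ≡ x_2) = 2 ⊃ 7 = 7
((x_1 ≡ x_2) ≡ x_3) ≡ (x_2 ⊃ (x_2 ≡ x_2)) = 4 ≡ 7 = 4
¬(x_1 ∧ x_3) ∧ (((x_1 ≡ x_2) ≡ x_3) ≡ (x_2 ⊃ (x_2 ≡ x_2))) = 6 ∧ 4 = 4
¬¬((x_3 ∧ x_1) ⊃ (x_3 ∧ x_2)) ≡ (¬(x_1 ∧ x_3) ∧ (((x_1 ≡ x_2) ≡ x_3) ≡ (x_2 ⊃ (x_2 ≡ x_2)))) = 7 ≡ 4 = 4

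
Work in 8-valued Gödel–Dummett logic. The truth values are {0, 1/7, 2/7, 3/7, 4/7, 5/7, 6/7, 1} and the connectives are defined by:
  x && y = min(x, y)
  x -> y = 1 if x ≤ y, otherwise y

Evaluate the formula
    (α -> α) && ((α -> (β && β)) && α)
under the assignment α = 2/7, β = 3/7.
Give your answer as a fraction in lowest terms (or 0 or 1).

α -> α = 2/7 -> 2/7 = 1
β && β = 3/7 && 3/7 = 3/7
α -> (β && β) = 2/7 -> 3/7 = 1
(α -> (β && β)) && α = 1 && 2/7 = 2/7
(α -> α) && ((α -> (β && β)) && α) = 1 && 2/7 = 2/7

2/7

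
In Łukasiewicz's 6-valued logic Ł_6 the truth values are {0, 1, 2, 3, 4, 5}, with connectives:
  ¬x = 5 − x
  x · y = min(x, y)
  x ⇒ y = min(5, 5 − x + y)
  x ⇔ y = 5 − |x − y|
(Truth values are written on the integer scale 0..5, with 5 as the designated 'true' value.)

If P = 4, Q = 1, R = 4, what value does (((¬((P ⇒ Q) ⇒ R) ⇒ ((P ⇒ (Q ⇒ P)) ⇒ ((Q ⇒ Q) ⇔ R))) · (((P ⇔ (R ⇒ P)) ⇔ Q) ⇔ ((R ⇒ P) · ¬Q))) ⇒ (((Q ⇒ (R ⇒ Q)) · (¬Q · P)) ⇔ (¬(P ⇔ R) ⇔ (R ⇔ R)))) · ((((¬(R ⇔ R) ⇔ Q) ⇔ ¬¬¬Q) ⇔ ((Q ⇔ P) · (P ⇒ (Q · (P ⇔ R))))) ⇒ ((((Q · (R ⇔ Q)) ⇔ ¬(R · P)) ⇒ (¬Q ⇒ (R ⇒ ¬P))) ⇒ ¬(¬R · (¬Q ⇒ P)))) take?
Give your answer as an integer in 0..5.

3

P ⇒ Q = 4 ⇒ 1 = 2
(P ⇒ Q) ⇒ R = 2 ⇒ 4 = 5
¬((P ⇒ Q) ⇒ R) = ¬5 = 0
Q ⇒ P = 1 ⇒ 4 = 5
P ⇒ (Q ⇒ P) = 4 ⇒ 5 = 5
Q ⇒ Q = 1 ⇒ 1 = 5
(Q ⇒ Q) ⇔ R = 5 ⇔ 4 = 4
(P ⇒ (Q ⇒ P)) ⇒ ((Q ⇒ Q) ⇔ R) = 5 ⇒ 4 = 4
¬((P ⇒ Q) ⇒ R) ⇒ ((P ⇒ (Q ⇒ P)) ⇒ ((Q ⇒ Q) ⇔ R)) = 0 ⇒ 4 = 5
R ⇒ P = 4 ⇒ 4 = 5
P ⇔ (R ⇒ P) = 4 ⇔ 5 = 4
(P ⇔ (R ⇒ P)) ⇔ Q = 4 ⇔ 1 = 2
R ⇒ P = 4 ⇒ 4 = 5
¬Q = ¬1 = 4
(R ⇒ P) · ¬Q = 5 · 4 = 4
((P ⇔ (R ⇒ P)) ⇔ Q) ⇔ ((R ⇒ P) · ¬Q) = 2 ⇔ 4 = 3
(¬((P ⇒ Q) ⇒ R) ⇒ ((P ⇒ (Q ⇒ P)) ⇒ ((Q ⇒ Q) ⇔ R))) · (((P ⇔ (R ⇒ P)) ⇔ Q) ⇔ ((R ⇒ P) · ¬Q)) = 5 · 3 = 3
R ⇒ Q = 4 ⇒ 1 = 2
Q ⇒ (R ⇒ Q) = 1 ⇒ 2 = 5
¬Q = ¬1 = 4
¬Q · P = 4 · 4 = 4
(Q ⇒ (R ⇒ Q)) · (¬Q · P) = 5 · 4 = 4
P ⇔ R = 4 ⇔ 4 = 5
¬(P ⇔ R) = ¬5 = 0
R ⇔ R = 4 ⇔ 4 = 5
¬(P ⇔ R) ⇔ (R ⇔ R) = 0 ⇔ 5 = 0
((Q ⇒ (R ⇒ Q)) · (¬Q · P)) ⇔ (¬(P ⇔ R) ⇔ (R ⇔ R)) = 4 ⇔ 0 = 1
((¬((P ⇒ Q) ⇒ R) ⇒ ((P ⇒ (Q ⇒ P)) ⇒ ((Q ⇒ Q) ⇔ R))) · (((P ⇔ (R ⇒ P)) ⇔ Q) ⇔ ((R ⇒ P) · ¬Q))) ⇒ (((Q ⇒ (R ⇒ Q)) · (¬Q · P)) ⇔ (¬(P ⇔ R) ⇔ (R ⇔ R))) = 3 ⇒ 1 = 3
R ⇔ R = 4 ⇔ 4 = 5
¬(R ⇔ R) = ¬5 = 0
¬(R ⇔ R) ⇔ Q = 0 ⇔ 1 = 4
¬Q = ¬1 = 4
¬¬Q = ¬4 = 1
¬¬¬Q = ¬1 = 4
(¬(R ⇔ R) ⇔ Q) ⇔ ¬¬¬Q = 4 ⇔ 4 = 5
Q ⇔ P = 1 ⇔ 4 = 2
P ⇔ R = 4 ⇔ 4 = 5
Q · (P ⇔ R) = 1 · 5 = 1
P ⇒ (Q · (P ⇔ R)) = 4 ⇒ 1 = 2
(Q ⇔ P) · (P ⇒ (Q · (P ⇔ R))) = 2 · 2 = 2
((¬(R ⇔ R) ⇔ Q) ⇔ ¬¬¬Q) ⇔ ((Q ⇔ P) · (P ⇒ (Q · (P ⇔ R)))) = 5 ⇔ 2 = 2
R ⇔ Q = 4 ⇔ 1 = 2
Q · (R ⇔ Q) = 1 · 2 = 1
R · P = 4 · 4 = 4
¬(R · P) = ¬4 = 1
(Q · (R ⇔ Q)) ⇔ ¬(R · P) = 1 ⇔ 1 = 5
¬Q = ¬1 = 4
¬P = ¬4 = 1
R ⇒ ¬P = 4 ⇒ 1 = 2
¬Q ⇒ (R ⇒ ¬P) = 4 ⇒ 2 = 3
((Q · (R ⇔ Q)) ⇔ ¬(R · P)) ⇒ (¬Q ⇒ (R ⇒ ¬P)) = 5 ⇒ 3 = 3
¬R = ¬4 = 1
¬Q = ¬1 = 4
¬Q ⇒ P = 4 ⇒ 4 = 5
¬R · (¬Q ⇒ P) = 1 · 5 = 1
¬(¬R · (¬Q ⇒ P)) = ¬1 = 4
(((Q · (R ⇔ Q)) ⇔ ¬(R · P)) ⇒ (¬Q ⇒ (R ⇒ ¬P))) ⇒ ¬(¬R · (¬Q ⇒ P)) = 3 ⇒ 4 = 5
(((¬(R ⇔ R) ⇔ Q) ⇔ ¬¬¬Q) ⇔ ((Q ⇔ P) · (P ⇒ (Q · (P ⇔ R))))) ⇒ ((((Q · (R ⇔ Q)) ⇔ ¬(R · P)) ⇒ (¬Q ⇒ (R ⇒ ¬P))) ⇒ ¬(¬R · (¬Q ⇒ P))) = 2 ⇒ 5 = 5
(((¬((P ⇒ Q) ⇒ R) ⇒ ((P ⇒ (Q ⇒ P)) ⇒ ((Q ⇒ Q) ⇔ R))) · (((P ⇔ (R ⇒ P)) ⇔ Q) ⇔ ((R ⇒ P) · ¬Q))) ⇒ (((Q ⇒ (R ⇒ Q)) · (¬Q · P)) ⇔ (¬(P ⇔ R) ⇔ (R ⇔ R)))) · ((((¬(R ⇔ R) ⇔ Q) ⇔ ¬¬¬Q) ⇔ ((Q ⇔ P) · (P ⇒ (Q · (P ⇔ R))))) ⇒ ((((Q · (R ⇔ Q)) ⇔ ¬(R · P)) ⇒ (¬Q ⇒ (R ⇒ ¬P))) ⇒ ¬(¬R · (¬Q ⇒ P)))) = 3 · 5 = 3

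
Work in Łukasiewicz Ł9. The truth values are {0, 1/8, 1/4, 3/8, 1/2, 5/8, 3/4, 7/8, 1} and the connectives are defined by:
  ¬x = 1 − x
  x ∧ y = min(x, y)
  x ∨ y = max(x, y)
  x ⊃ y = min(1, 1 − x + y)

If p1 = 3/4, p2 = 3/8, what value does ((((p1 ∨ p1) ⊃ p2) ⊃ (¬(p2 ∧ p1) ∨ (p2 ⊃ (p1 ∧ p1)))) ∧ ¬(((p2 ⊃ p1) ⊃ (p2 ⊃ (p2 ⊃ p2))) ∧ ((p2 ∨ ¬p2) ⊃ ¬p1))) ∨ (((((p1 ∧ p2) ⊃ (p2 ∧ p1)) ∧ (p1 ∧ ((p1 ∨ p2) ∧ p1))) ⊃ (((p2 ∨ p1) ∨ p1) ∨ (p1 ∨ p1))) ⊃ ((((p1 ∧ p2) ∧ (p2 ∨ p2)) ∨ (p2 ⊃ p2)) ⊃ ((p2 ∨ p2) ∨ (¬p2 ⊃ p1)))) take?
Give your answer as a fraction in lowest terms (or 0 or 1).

p1 ∨ p1 = 3/4 ∨ 3/4 = 3/4
(p1 ∨ p1) ⊃ p2 = 3/4 ⊃ 3/8 = 5/8
p2 ∧ p1 = 3/8 ∧ 3/4 = 3/8
¬(p2 ∧ p1) = ¬3/8 = 5/8
p1 ∧ p1 = 3/4 ∧ 3/4 = 3/4
p2 ⊃ (p1 ∧ p1) = 3/8 ⊃ 3/4 = 1
¬(p2 ∧ p1) ∨ (p2 ⊃ (p1 ∧ p1)) = 5/8 ∨ 1 = 1
((p1 ∨ p1) ⊃ p2) ⊃ (¬(p2 ∧ p1) ∨ (p2 ⊃ (p1 ∧ p1))) = 5/8 ⊃ 1 = 1
p2 ⊃ p1 = 3/8 ⊃ 3/4 = 1
p2 ⊃ p2 = 3/8 ⊃ 3/8 = 1
p2 ⊃ (p2 ⊃ p2) = 3/8 ⊃ 1 = 1
(p2 ⊃ p1) ⊃ (p2 ⊃ (p2 ⊃ p2)) = 1 ⊃ 1 = 1
¬p2 = ¬3/8 = 5/8
p2 ∨ ¬p2 = 3/8 ∨ 5/8 = 5/8
¬p1 = ¬3/4 = 1/4
(p2 ∨ ¬p2) ⊃ ¬p1 = 5/8 ⊃ 1/4 = 5/8
((p2 ⊃ p1) ⊃ (p2 ⊃ (p2 ⊃ p2))) ∧ ((p2 ∨ ¬p2) ⊃ ¬p1) = 1 ∧ 5/8 = 5/8
¬(((p2 ⊃ p1) ⊃ (p2 ⊃ (p2 ⊃ p2))) ∧ ((p2 ∨ ¬p2) ⊃ ¬p1)) = ¬5/8 = 3/8
(((p1 ∨ p1) ⊃ p2) ⊃ (¬(p2 ∧ p1) ∨ (p2 ⊃ (p1 ∧ p1)))) ∧ ¬(((p2 ⊃ p1) ⊃ (p2 ⊃ (p2 ⊃ p2))) ∧ ((p2 ∨ ¬p2) ⊃ ¬p1)) = 1 ∧ 3/8 = 3/8
p1 ∧ p2 = 3/4 ∧ 3/8 = 3/8
p2 ∧ p1 = 3/8 ∧ 3/4 = 3/8
(p1 ∧ p2) ⊃ (p2 ∧ p1) = 3/8 ⊃ 3/8 = 1
p1 ∨ p2 = 3/4 ∨ 3/8 = 3/4
(p1 ∨ p2) ∧ p1 = 3/4 ∧ 3/4 = 3/4
p1 ∧ ((p1 ∨ p2) ∧ p1) = 3/4 ∧ 3/4 = 3/4
((p1 ∧ p2) ⊃ (p2 ∧ p1)) ∧ (p1 ∧ ((p1 ∨ p2) ∧ p1)) = 1 ∧ 3/4 = 3/4
p2 ∨ p1 = 3/8 ∨ 3/4 = 3/4
(p2 ∨ p1) ∨ p1 = 3/4 ∨ 3/4 = 3/4
p1 ∨ p1 = 3/4 ∨ 3/4 = 3/4
((p2 ∨ p1) ∨ p1) ∨ (p1 ∨ p1) = 3/4 ∨ 3/4 = 3/4
(((p1 ∧ p2) ⊃ (p2 ∧ p1)) ∧ (p1 ∧ ((p1 ∨ p2) ∧ p1))) ⊃ (((p2 ∨ p1) ∨ p1) ∨ (p1 ∨ p1)) = 3/4 ⊃ 3/4 = 1
p1 ∧ p2 = 3/4 ∧ 3/8 = 3/8
p2 ∨ p2 = 3/8 ∨ 3/8 = 3/8
(p1 ∧ p2) ∧ (p2 ∨ p2) = 3/8 ∧ 3/8 = 3/8
p2 ⊃ p2 = 3/8 ⊃ 3/8 = 1
((p1 ∧ p2) ∧ (p2 ∨ p2)) ∨ (p2 ⊃ p2) = 3/8 ∨ 1 = 1
p2 ∨ p2 = 3/8 ∨ 3/8 = 3/8
¬p2 = ¬3/8 = 5/8
¬p2 ⊃ p1 = 5/8 ⊃ 3/4 = 1
(p2 ∨ p2) ∨ (¬p2 ⊃ p1) = 3/8 ∨ 1 = 1
(((p1 ∧ p2) ∧ (p2 ∨ p2)) ∨ (p2 ⊃ p2)) ⊃ ((p2 ∨ p2) ∨ (¬p2 ⊃ p1)) = 1 ⊃ 1 = 1
((((p1 ∧ p2) ⊃ (p2 ∧ p1)) ∧ (p1 ∧ ((p1 ∨ p2) ∧ p1))) ⊃ (((p2 ∨ p1) ∨ p1) ∨ (p1 ∨ p1))) ⊃ ((((p1 ∧ p2) ∧ (p2 ∨ p2)) ∨ (p2 ⊃ p2)) ⊃ ((p2 ∨ p2) ∨ (¬p2 ⊃ p1))) = 1 ⊃ 1 = 1
((((p1 ∨ p1) ⊃ p2) ⊃ (¬(p2 ∧ p1) ∨ (p2 ⊃ (p1 ∧ p1)))) ∧ ¬(((p2 ⊃ p1) ⊃ (p2 ⊃ (p2 ⊃ p2))) ∧ ((p2 ∨ ¬p2) ⊃ ¬p1))) ∨ (((((p1 ∧ p2) ⊃ (p2 ∧ p1)) ∧ (p1 ∧ ((p1 ∨ p2) ∧ p1))) ⊃ (((p2 ∨ p1) ∨ p1) ∨ (p1 ∨ p1))) ⊃ ((((p1 ∧ p2) ∧ (p2 ∨ p2)) ∨ (p2 ⊃ p2)) ⊃ ((p2 ∨ p2) ∨ (¬p2 ⊃ p1)))) = 3/8 ∨ 1 = 1

1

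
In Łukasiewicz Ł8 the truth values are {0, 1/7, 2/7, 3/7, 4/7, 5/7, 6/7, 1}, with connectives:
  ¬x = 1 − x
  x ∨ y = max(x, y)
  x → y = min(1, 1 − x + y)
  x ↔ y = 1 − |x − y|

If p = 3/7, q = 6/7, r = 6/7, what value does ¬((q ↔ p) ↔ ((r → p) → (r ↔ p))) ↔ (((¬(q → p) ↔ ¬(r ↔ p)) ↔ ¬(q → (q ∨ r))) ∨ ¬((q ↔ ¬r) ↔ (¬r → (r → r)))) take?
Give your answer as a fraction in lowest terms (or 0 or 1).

q ↔ p = 6/7 ↔ 3/7 = 4/7
r → p = 6/7 → 3/7 = 4/7
r ↔ p = 6/7 ↔ 3/7 = 4/7
(r → p) → (r ↔ p) = 4/7 → 4/7 = 1
(q ↔ p) ↔ ((r → p) → (r ↔ p)) = 4/7 ↔ 1 = 4/7
¬((q ↔ p) ↔ ((r → p) → (r ↔ p))) = ¬4/7 = 3/7
q → p = 6/7 → 3/7 = 4/7
¬(q → p) = ¬4/7 = 3/7
r ↔ p = 6/7 ↔ 3/7 = 4/7
¬(r ↔ p) = ¬4/7 = 3/7
¬(q → p) ↔ ¬(r ↔ p) = 3/7 ↔ 3/7 = 1
q ∨ r = 6/7 ∨ 6/7 = 6/7
q → (q ∨ r) = 6/7 → 6/7 = 1
¬(q → (q ∨ r)) = ¬1 = 0
(¬(q → p) ↔ ¬(r ↔ p)) ↔ ¬(q → (q ∨ r)) = 1 ↔ 0 = 0
¬r = ¬6/7 = 1/7
q ↔ ¬r = 6/7 ↔ 1/7 = 2/7
¬r = ¬6/7 = 1/7
r → r = 6/7 → 6/7 = 1
¬r → (r → r) = 1/7 → 1 = 1
(q ↔ ¬r) ↔ (¬r → (r → r)) = 2/7 ↔ 1 = 2/7
¬((q ↔ ¬r) ↔ (¬r → (r → r))) = ¬2/7 = 5/7
((¬(q → p) ↔ ¬(r ↔ p)) ↔ ¬(q → (q ∨ r))) ∨ ¬((q ↔ ¬r) ↔ (¬r → (r → r))) = 0 ∨ 5/7 = 5/7
¬((q ↔ p) ↔ ((r → p) → (r ↔ p))) ↔ (((¬(q → p) ↔ ¬(r ↔ p)) ↔ ¬(q → (q ∨ r))) ∨ ¬((q ↔ ¬r) ↔ (¬r → (r → r)))) = 3/7 ↔ 5/7 = 5/7

5/7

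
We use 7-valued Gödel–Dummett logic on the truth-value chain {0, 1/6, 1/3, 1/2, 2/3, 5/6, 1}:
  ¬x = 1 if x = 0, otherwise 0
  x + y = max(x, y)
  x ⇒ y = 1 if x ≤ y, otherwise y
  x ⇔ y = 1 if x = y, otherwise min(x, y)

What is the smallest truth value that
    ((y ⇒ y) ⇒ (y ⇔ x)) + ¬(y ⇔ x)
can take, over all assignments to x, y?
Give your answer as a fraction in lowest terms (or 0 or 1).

1/6

Take x = 1/6, y = 1/3:
y ⇒ y = 1/3 ⇒ 1/3 = 1
y ⇔ x = 1/3 ⇔ 1/6 = 1/6
(y ⇒ y) ⇒ (y ⇔ x) = 1 ⇒ 1/6 = 1/6
y ⇔ x = 1/3 ⇔ 1/6 = 1/6
¬(y ⇔ x) = ¬1/6 = 0
((y ⇒ y) ⇒ (y ⇔ x)) + ¬(y ⇔ x) = 1/6 + 0 = 1/6
No assignment yields a value below 1/6, so this is the minimum.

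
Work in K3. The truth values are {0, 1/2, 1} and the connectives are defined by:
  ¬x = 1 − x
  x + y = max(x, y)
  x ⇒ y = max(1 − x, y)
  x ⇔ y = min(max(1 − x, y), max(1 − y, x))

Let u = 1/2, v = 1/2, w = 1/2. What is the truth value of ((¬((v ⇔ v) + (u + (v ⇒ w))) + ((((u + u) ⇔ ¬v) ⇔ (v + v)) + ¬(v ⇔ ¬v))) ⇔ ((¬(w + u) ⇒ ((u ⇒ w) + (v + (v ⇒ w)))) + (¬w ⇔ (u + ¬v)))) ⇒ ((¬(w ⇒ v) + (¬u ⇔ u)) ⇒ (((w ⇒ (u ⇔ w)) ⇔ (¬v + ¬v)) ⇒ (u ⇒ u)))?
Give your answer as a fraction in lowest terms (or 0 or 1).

v ⇔ v = 1/2 ⇔ 1/2 = 1/2
v ⇒ w = 1/2 ⇒ 1/2 = 1/2
u + (v ⇒ w) = 1/2 + 1/2 = 1/2
(v ⇔ v) + (u + (v ⇒ w)) = 1/2 + 1/2 = 1/2
¬((v ⇔ v) + (u + (v ⇒ w))) = ¬1/2 = 1/2
u + u = 1/2 + 1/2 = 1/2
¬v = ¬1/2 = 1/2
(u + u) ⇔ ¬v = 1/2 ⇔ 1/2 = 1/2
v + v = 1/2 + 1/2 = 1/2
((u + u) ⇔ ¬v) ⇔ (v + v) = 1/2 ⇔ 1/2 = 1/2
¬v = ¬1/2 = 1/2
v ⇔ ¬v = 1/2 ⇔ 1/2 = 1/2
¬(v ⇔ ¬v) = ¬1/2 = 1/2
(((u + u) ⇔ ¬v) ⇔ (v + v)) + ¬(v ⇔ ¬v) = 1/2 + 1/2 = 1/2
¬((v ⇔ v) + (u + (v ⇒ w))) + ((((u + u) ⇔ ¬v) ⇔ (v + v)) + ¬(v ⇔ ¬v)) = 1/2 + 1/2 = 1/2
w + u = 1/2 + 1/2 = 1/2
¬(w + u) = ¬1/2 = 1/2
u ⇒ w = 1/2 ⇒ 1/2 = 1/2
v ⇒ w = 1/2 ⇒ 1/2 = 1/2
v + (v ⇒ w) = 1/2 + 1/2 = 1/2
(u ⇒ w) + (v + (v ⇒ w)) = 1/2 + 1/2 = 1/2
¬(w + u) ⇒ ((u ⇒ w) + (v + (v ⇒ w))) = 1/2 ⇒ 1/2 = 1/2
¬w = ¬1/2 = 1/2
¬v = ¬1/2 = 1/2
u + ¬v = 1/2 + 1/2 = 1/2
¬w ⇔ (u + ¬v) = 1/2 ⇔ 1/2 = 1/2
(¬(w + u) ⇒ ((u ⇒ w) + (v + (v ⇒ w)))) + (¬w ⇔ (u + ¬v)) = 1/2 + 1/2 = 1/2
(¬((v ⇔ v) + (u + (v ⇒ w))) + ((((u + u) ⇔ ¬v) ⇔ (v + v)) + ¬(v ⇔ ¬v))) ⇔ ((¬(w + u) ⇒ ((u ⇒ w) + (v + (v ⇒ w)))) + (¬w ⇔ (u + ¬v))) = 1/2 ⇔ 1/2 = 1/2
w ⇒ v = 1/2 ⇒ 1/2 = 1/2
¬(w ⇒ v) = ¬1/2 = 1/2
¬u = ¬1/2 = 1/2
¬u ⇔ u = 1/2 ⇔ 1/2 = 1/2
¬(w ⇒ v) + (¬u ⇔ u) = 1/2 + 1/2 = 1/2
u ⇔ w = 1/2 ⇔ 1/2 = 1/2
w ⇒ (u ⇔ w) = 1/2 ⇒ 1/2 = 1/2
¬v = ¬1/2 = 1/2
¬v = ¬1/2 = 1/2
¬v + ¬v = 1/2 + 1/2 = 1/2
(w ⇒ (u ⇔ w)) ⇔ (¬v + ¬v) = 1/2 ⇔ 1/2 = 1/2
u ⇒ u = 1/2 ⇒ 1/2 = 1/2
((w ⇒ (u ⇔ w)) ⇔ (¬v + ¬v)) ⇒ (u ⇒ u) = 1/2 ⇒ 1/2 = 1/2
(¬(w ⇒ v) + (¬u ⇔ u)) ⇒ (((w ⇒ (u ⇔ w)) ⇔ (¬v + ¬v)) ⇒ (u ⇒ u)) = 1/2 ⇒ 1/2 = 1/2
((¬((v ⇔ v) + (u + (v ⇒ w))) + ((((u + u) ⇔ ¬v) ⇔ (v + v)) + ¬(v ⇔ ¬v))) ⇔ ((¬(w + u) ⇒ ((u ⇒ w) + (v + (v ⇒ w)))) + (¬w ⇔ (u + ¬v)))) ⇒ ((¬(w ⇒ v) + (¬u ⇔ u)) ⇒ (((w ⇒ (u ⇔ w)) ⇔ (¬v + ¬v)) ⇒ (u ⇒ u))) = 1/2 ⇒ 1/2 = 1/2

1/2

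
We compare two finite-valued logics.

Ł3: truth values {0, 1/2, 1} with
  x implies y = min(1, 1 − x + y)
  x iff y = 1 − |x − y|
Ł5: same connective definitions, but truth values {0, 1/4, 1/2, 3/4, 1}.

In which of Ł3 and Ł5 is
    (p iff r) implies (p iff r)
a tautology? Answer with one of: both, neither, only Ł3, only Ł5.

both

In Ł3: every assignment gives 1 — tautology.
In Ł5: every assignment gives 1 — tautology.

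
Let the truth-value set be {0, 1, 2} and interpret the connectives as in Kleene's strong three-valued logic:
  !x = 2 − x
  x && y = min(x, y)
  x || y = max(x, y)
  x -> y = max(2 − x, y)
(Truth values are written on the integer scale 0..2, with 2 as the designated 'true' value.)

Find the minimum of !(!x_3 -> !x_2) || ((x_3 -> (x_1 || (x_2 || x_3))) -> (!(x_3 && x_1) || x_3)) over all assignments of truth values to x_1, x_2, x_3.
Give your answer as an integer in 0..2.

Take x_1 = 1, x_2 = 0, x_3 = 1:
!x_3 = !1 = 1
!x_2 = !0 = 2
!x_3 -> !x_2 = 1 -> 2 = 2
!(!x_3 -> !x_2) = !2 = 0
x_2 || x_3 = 0 || 1 = 1
x_1 || (x_2 || x_3) = 1 || 1 = 1
x_3 -> (x_1 || (x_2 || x_3)) = 1 -> 1 = 1
x_3 && x_1 = 1 && 1 = 1
!(x_3 && x_1) = !1 = 1
!(x_3 && x_1) || x_3 = 1 || 1 = 1
(x_3 -> (x_1 || (x_2 || x_3))) -> (!(x_3 && x_1) || x_3) = 1 -> 1 = 1
!(!x_3 -> !x_2) || ((x_3 -> (x_1 || (x_2 || x_3))) -> (!(x_3 && x_1) || x_3)) = 0 || 1 = 1
No assignment yields a value below 1, so this is the minimum.

1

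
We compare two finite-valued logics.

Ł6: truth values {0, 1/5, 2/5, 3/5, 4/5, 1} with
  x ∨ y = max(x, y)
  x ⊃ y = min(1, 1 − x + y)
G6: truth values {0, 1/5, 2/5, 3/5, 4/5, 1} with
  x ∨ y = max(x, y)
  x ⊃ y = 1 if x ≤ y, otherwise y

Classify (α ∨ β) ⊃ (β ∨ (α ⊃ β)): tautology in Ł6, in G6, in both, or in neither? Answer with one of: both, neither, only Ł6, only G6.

In Ł6: at α = 3/5, β = 0 the value is 4/5 — not a tautology.
In G6: at α = 1/5, β = 0 the value is 0 — not a tautology.

neither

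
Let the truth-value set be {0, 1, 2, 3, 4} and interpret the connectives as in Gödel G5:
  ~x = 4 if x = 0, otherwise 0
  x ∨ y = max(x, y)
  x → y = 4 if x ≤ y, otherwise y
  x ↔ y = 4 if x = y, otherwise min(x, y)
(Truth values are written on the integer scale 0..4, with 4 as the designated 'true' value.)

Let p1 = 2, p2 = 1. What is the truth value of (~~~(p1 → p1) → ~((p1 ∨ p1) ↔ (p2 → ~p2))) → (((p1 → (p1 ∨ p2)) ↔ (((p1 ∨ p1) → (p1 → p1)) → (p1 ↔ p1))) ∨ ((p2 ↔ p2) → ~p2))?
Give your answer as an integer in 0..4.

p1 → p1 = 2 → 2 = 4
~(p1 → p1) = ~4 = 0
~~(p1 → p1) = ~0 = 4
~~~(p1 → p1) = ~4 = 0
p1 ∨ p1 = 2 ∨ 2 = 2
~p2 = ~1 = 0
p2 → ~p2 = 1 → 0 = 0
(p1 ∨ p1) ↔ (p2 → ~p2) = 2 ↔ 0 = 0
~((p1 ∨ p1) ↔ (p2 → ~p2)) = ~0 = 4
~~~(p1 → p1) → ~((p1 ∨ p1) ↔ (p2 → ~p2)) = 0 → 4 = 4
p1 ∨ p2 = 2 ∨ 1 = 2
p1 → (p1 ∨ p2) = 2 → 2 = 4
p1 ∨ p1 = 2 ∨ 2 = 2
p1 → p1 = 2 → 2 = 4
(p1 ∨ p1) → (p1 → p1) = 2 → 4 = 4
p1 ↔ p1 = 2 ↔ 2 = 4
((p1 ∨ p1) → (p1 → p1)) → (p1 ↔ p1) = 4 → 4 = 4
(p1 → (p1 ∨ p2)) ↔ (((p1 ∨ p1) → (p1 → p1)) → (p1 ↔ p1)) = 4 ↔ 4 = 4
p2 ↔ p2 = 1 ↔ 1 = 4
~p2 = ~1 = 0
(p2 ↔ p2) → ~p2 = 4 → 0 = 0
((p1 → (p1 ∨ p2)) ↔ (((p1 ∨ p1) → (p1 → p1)) → (p1 ↔ p1))) ∨ ((p2 ↔ p2) → ~p2) = 4 ∨ 0 = 4
(~~~(p1 → p1) → ~((p1 ∨ p1) ↔ (p2 → ~p2))) → (((p1 → (p1 ∨ p2)) ↔ (((p1 ∨ p1) → (p1 → p1)) → (p1 ↔ p1))) ∨ ((p2 ↔ p2) → ~p2)) = 4 → 4 = 4

4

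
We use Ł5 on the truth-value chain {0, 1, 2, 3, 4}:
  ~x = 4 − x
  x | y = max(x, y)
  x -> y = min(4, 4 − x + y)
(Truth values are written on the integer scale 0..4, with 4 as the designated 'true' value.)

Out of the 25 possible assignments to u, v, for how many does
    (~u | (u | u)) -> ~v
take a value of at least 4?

9

value 4: 9 assignments (counts)
value 3: 5 assignments
value 2: 5 assignments
value 1: 4 assignments
value 0: 2 assignments
So 9 of the 25 assignments meet the threshold.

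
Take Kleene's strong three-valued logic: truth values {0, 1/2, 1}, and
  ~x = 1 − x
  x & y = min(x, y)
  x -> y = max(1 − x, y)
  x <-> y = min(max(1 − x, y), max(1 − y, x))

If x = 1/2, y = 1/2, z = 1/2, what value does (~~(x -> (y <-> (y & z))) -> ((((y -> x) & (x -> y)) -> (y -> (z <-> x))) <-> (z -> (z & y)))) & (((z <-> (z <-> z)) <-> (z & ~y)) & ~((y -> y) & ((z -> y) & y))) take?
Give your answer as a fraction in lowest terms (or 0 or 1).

1/2

y & z = 1/2 & 1/2 = 1/2
y <-> (y & z) = 1/2 <-> 1/2 = 1/2
x -> (y <-> (y & z)) = 1/2 -> 1/2 = 1/2
~(x -> (y <-> (y & z))) = ~1/2 = 1/2
~~(x -> (y <-> (y & z))) = ~1/2 = 1/2
y -> x = 1/2 -> 1/2 = 1/2
x -> y = 1/2 -> 1/2 = 1/2
(y -> x) & (x -> y) = 1/2 & 1/2 = 1/2
z <-> x = 1/2 <-> 1/2 = 1/2
y -> (z <-> x) = 1/2 -> 1/2 = 1/2
((y -> x) & (x -> y)) -> (y -> (z <-> x)) = 1/2 -> 1/2 = 1/2
z & y = 1/2 & 1/2 = 1/2
z -> (z & y) = 1/2 -> 1/2 = 1/2
(((y -> x) & (x -> y)) -> (y -> (z <-> x))) <-> (z -> (z & y)) = 1/2 <-> 1/2 = 1/2
~~(x -> (y <-> (y & z))) -> ((((y -> x) & (x -> y)) -> (y -> (z <-> x))) <-> (z -> (z & y))) = 1/2 -> 1/2 = 1/2
z <-> z = 1/2 <-> 1/2 = 1/2
z <-> (z <-> z) = 1/2 <-> 1/2 = 1/2
~y = ~1/2 = 1/2
z & ~y = 1/2 & 1/2 = 1/2
(z <-> (z <-> z)) <-> (z & ~y) = 1/2 <-> 1/2 = 1/2
y -> y = 1/2 -> 1/2 = 1/2
z -> y = 1/2 -> 1/2 = 1/2
(z -> y) & y = 1/2 & 1/2 = 1/2
(y -> y) & ((z -> y) & y) = 1/2 & 1/2 = 1/2
~((y -> y) & ((z -> y) & y)) = ~1/2 = 1/2
((z <-> (z <-> z)) <-> (z & ~y)) & ~((y -> y) & ((z -> y) & y)) = 1/2 & 1/2 = 1/2
(~~(x -> (y <-> (y & z))) -> ((((y -> x) & (x -> y)) -> (y -> (z <-> x))) <-> (z -> (z & y)))) & (((z <-> (z <-> z)) <-> (z & ~y)) & ~((y -> y) & ((z -> y) & y))) = 1/2 & 1/2 = 1/2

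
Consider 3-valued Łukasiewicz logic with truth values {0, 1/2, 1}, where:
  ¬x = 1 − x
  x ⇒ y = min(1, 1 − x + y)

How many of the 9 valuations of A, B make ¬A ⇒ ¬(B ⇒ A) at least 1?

A = 0, B = 0 ↦ 0  <
A = 0, B = 1/2 ↦ 1/2  <
A = 0, B = 1 ↦ 1  ≥
A = 1/2, B = 0 ↦ 1/2  <
A = 1/2, B = 1/2 ↦ 1/2  <
A = 1/2, B = 1 ↦ 1  ≥
A = 1, B = 0 ↦ 1  ≥
A = 1, B = 1/2 ↦ 1  ≥
A = 1, B = 1 ↦ 1  ≥
So 5 of the 9 assignments meet the threshold.

5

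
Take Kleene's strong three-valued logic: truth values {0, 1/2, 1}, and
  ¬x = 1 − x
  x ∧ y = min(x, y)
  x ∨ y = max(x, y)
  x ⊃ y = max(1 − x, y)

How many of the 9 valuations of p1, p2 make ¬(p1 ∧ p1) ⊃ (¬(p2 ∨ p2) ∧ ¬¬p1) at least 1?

p1 = 0, p2 = 0 ↦ 0  <
p1 = 0, p2 = 1/2 ↦ 0  <
p1 = 0, p2 = 1 ↦ 0  <
p1 = 1/2, p2 = 0 ↦ 1/2  <
p1 = 1/2, p2 = 1/2 ↦ 1/2  <
p1 = 1/2, p2 = 1 ↦ 1/2  <
p1 = 1, p2 = 0 ↦ 1  ≥
p1 = 1, p2 = 1/2 ↦ 1  ≥
p1 = 1, p2 = 1 ↦ 1  ≥
So 3 of the 9 assignments meet the threshold.

3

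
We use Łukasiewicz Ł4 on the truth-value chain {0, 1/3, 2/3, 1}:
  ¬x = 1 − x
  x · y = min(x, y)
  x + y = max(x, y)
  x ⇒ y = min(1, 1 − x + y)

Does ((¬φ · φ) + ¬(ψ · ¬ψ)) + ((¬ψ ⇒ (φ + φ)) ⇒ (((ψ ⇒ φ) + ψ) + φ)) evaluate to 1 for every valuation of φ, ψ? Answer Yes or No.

No

Counterexample: take φ = 1/3, ψ = 2/3.
¬φ = ¬1/3 = 2/3
¬φ · φ = 2/3 · 1/3 = 1/3
¬ψ = ¬2/3 = 1/3
ψ · ¬ψ = 2/3 · 1/3 = 1/3
¬(ψ · ¬ψ) = ¬1/3 = 2/3
(¬φ · φ) + ¬(ψ · ¬ψ) = 1/3 + 2/3 = 2/3
¬ψ = ¬2/3 = 1/3
φ + φ = 1/3 + 1/3 = 1/3
¬ψ ⇒ (φ + φ) = 1/3 ⇒ 1/3 = 1
ψ ⇒ φ = 2/3 ⇒ 1/3 = 2/3
(ψ ⇒ φ) + ψ = 2/3 + 2/3 = 2/3
((ψ ⇒ φ) + ψ) + φ = 2/3 + 1/3 = 2/3
(¬ψ ⇒ (φ + φ)) ⇒ (((ψ ⇒ φ) + ψ) + φ) = 1 ⇒ 2/3 = 2/3
((¬φ · φ) + ¬(ψ · ¬ψ)) + ((¬ψ ⇒ (φ + φ)) ⇒ (((ψ ⇒ φ) + ψ) + φ)) = 2/3 + 2/3 = 2/3
This gives 2/3 ≠ 1.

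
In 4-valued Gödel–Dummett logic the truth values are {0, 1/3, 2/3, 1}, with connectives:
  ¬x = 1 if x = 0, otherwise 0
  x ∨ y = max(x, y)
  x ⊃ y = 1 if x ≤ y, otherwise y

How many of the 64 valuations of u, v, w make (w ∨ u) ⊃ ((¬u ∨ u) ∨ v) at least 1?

value 1: 56 assignments (counts)
value 2/3: 4 assignments
value 1/3: 4 assignments
So 56 of the 64 assignments meet the threshold.

56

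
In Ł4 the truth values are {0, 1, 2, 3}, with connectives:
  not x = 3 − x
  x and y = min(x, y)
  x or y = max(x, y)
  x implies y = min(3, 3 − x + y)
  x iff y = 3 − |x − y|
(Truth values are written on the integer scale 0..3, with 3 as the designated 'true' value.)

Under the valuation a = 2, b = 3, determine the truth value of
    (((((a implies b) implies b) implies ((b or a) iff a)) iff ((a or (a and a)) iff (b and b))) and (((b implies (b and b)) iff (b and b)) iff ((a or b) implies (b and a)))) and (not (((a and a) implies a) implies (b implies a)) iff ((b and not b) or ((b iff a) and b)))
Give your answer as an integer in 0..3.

2

a implies b = 2 implies 3 = 3
(a implies b) implies b = 3 implies 3 = 3
b or a = 3 or 2 = 3
(b or a) iff a = 3 iff 2 = 2
((a implies b) implies b) implies ((b or a) iff a) = 3 implies 2 = 2
a and a = 2 and 2 = 2
a or (a and a) = 2 or 2 = 2
b and b = 3 and 3 = 3
(a or (a and a)) iff (b and b) = 2 iff 3 = 2
(((a implies b) implies b) implies ((b or a) iff a)) iff ((a or (a and a)) iff (b and b)) = 2 iff 2 = 3
b and b = 3 and 3 = 3
b implies (b and b) = 3 implies 3 = 3
b and b = 3 and 3 = 3
(b implies (b and b)) iff (b and b) = 3 iff 3 = 3
a or b = 2 or 3 = 3
b and a = 3 and 2 = 2
(a or b) implies (b and a) = 3 implies 2 = 2
((b implies (b and b)) iff (b and b)) iff ((a or b) implies (b and a)) = 3 iff 2 = 2
((((a implies b) implies b) implies ((b or a) iff a)) iff ((a or (a and a)) iff (b and b))) and (((b implies (b and b)) iff (b and b)) iff ((a or b) implies (b and a))) = 3 and 2 = 2
a and a = 2 and 2 = 2
(a and a) implies a = 2 implies 2 = 3
b implies a = 3 implies 2 = 2
((a and a) implies a) implies (b implies a) = 3 implies 2 = 2
not (((a and a) implies a) implies (b implies a)) = not 2 = 1
not b = not 3 = 0
b and not b = 3 and 0 = 0
b iff a = 3 iff 2 = 2
(b iff a) and b = 2 and 3 = 2
(b and not b) or ((b iff a) and b) = 0 or 2 = 2
not (((a and a) implies a) implies (b implies a)) iff ((b and not b) or ((b iff a) and b)) = 1 iff 2 = 2
(((((a implies b) implies b) implies ((b or a) iff a)) iff ((a or (a and a)) iff (b and b))) and (((b implies (b and b)) iff (b and b)) iff ((a or b) implies (b and a)))) and (not (((a and a) implies a) implies (b implies a)) iff ((b and not b) or ((b iff a) and b))) = 2 and 2 = 2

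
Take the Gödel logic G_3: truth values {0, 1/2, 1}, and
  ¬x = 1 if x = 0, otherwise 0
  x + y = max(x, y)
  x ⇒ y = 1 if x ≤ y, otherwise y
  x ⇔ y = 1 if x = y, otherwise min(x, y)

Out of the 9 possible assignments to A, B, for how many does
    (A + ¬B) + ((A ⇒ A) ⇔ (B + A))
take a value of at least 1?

7

A = 0, B = 0 ↦ 1  ≥
A = 0, B = 1/2 ↦ 1/2  <
A = 0, B = 1 ↦ 1  ≥
A = 1/2, B = 0 ↦ 1  ≥
A = 1/2, B = 1/2 ↦ 1/2  <
A = 1/2, B = 1 ↦ 1  ≥
A = 1, B = 0 ↦ 1  ≥
A = 1, B = 1/2 ↦ 1  ≥
A = 1, B = 1 ↦ 1  ≥
So 7 of the 9 assignments meet the threshold.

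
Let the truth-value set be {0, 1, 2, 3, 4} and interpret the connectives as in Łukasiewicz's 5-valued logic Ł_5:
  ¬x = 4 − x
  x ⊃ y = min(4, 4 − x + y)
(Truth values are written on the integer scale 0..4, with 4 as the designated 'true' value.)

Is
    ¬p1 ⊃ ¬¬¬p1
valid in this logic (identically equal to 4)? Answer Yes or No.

Yes

p1 = 0 ↦ 4
p1 = 1 ↦ 4
p1 = 2 ↦ 4
p1 = 3 ↦ 4
p1 = 4 ↦ 4
Every assignment gives a value ≥ 4.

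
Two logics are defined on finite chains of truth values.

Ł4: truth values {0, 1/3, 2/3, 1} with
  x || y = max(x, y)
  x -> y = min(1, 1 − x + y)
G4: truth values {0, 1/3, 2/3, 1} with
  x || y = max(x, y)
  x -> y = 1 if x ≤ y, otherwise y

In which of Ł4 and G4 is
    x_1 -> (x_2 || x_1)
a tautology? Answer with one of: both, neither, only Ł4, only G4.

In Ł4: every assignment gives 1 — tautology.
In G4: every assignment gives 1 — tautology.

both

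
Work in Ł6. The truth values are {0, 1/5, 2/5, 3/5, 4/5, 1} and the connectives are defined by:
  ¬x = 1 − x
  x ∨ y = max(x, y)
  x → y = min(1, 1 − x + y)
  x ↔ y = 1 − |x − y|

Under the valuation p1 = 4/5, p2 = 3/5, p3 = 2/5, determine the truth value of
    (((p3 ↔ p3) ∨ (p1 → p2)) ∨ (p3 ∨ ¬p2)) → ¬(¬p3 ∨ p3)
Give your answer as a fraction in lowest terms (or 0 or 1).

p3 ↔ p3 = 2/5 ↔ 2/5 = 1
p1 → p2 = 4/5 → 3/5 = 4/5
(p3 ↔ p3) ∨ (p1 → p2) = 1 ∨ 4/5 = 1
¬p2 = ¬3/5 = 2/5
p3 ∨ ¬p2 = 2/5 ∨ 2/5 = 2/5
((p3 ↔ p3) ∨ (p1 → p2)) ∨ (p3 ∨ ¬p2) = 1 ∨ 2/5 = 1
¬p3 = ¬2/5 = 3/5
¬p3 ∨ p3 = 3/5 ∨ 2/5 = 3/5
¬(¬p3 ∨ p3) = ¬3/5 = 2/5
(((p3 ↔ p3) ∨ (p1 → p2)) ∨ (p3 ∨ ¬p2)) → ¬(¬p3 ∨ p3) = 1 → 2/5 = 2/5

2/5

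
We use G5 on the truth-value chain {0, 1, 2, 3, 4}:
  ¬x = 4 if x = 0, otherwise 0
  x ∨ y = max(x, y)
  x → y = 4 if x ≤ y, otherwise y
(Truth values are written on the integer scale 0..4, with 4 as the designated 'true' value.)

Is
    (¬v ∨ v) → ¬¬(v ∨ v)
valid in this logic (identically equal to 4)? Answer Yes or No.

Counterexample: take v = 0.
¬v = ¬0 = 4
¬v ∨ v = 4 ∨ 0 = 4
v ∨ v = 0 ∨ 0 = 0
¬(v ∨ v) = ¬0 = 4
¬¬(v ∨ v) = ¬4 = 0
(¬v ∨ v) → ¬¬(v ∨ v) = 4 → 0 = 0
This gives 0 ≠ 4.

No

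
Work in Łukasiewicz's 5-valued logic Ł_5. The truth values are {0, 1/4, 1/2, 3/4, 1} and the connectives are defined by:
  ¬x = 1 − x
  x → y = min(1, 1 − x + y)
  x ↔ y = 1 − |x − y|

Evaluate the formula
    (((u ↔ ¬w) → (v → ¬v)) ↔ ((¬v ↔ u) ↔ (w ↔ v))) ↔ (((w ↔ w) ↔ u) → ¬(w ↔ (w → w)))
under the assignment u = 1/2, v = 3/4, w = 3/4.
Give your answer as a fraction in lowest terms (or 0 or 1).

3/4

¬w = ¬3/4 = 1/4
u ↔ ¬w = 1/2 ↔ 1/4 = 3/4
¬v = ¬3/4 = 1/4
v → ¬v = 3/4 → 1/4 = 1/2
(u ↔ ¬w) → (v → ¬v) = 3/4 → 1/2 = 3/4
¬v = ¬3/4 = 1/4
¬v ↔ u = 1/4 ↔ 1/2 = 3/4
w ↔ v = 3/4 ↔ 3/4 = 1
(¬v ↔ u) ↔ (w ↔ v) = 3/4 ↔ 1 = 3/4
((u ↔ ¬w) → (v → ¬v)) ↔ ((¬v ↔ u) ↔ (w ↔ v)) = 3/4 ↔ 3/4 = 1
w ↔ w = 3/4 ↔ 3/4 = 1
(w ↔ w) ↔ u = 1 ↔ 1/2 = 1/2
w → w = 3/4 → 3/4 = 1
w ↔ (w → w) = 3/4 ↔ 1 = 3/4
¬(w ↔ (w → w)) = ¬3/4 = 1/4
((w ↔ w) ↔ u) → ¬(w ↔ (w → w)) = 1/2 → 1/4 = 3/4
(((u ↔ ¬w) → (v → ¬v)) ↔ ((¬v ↔ u) ↔ (w ↔ v))) ↔ (((w ↔ w) ↔ u) → ¬(w ↔ (w → w))) = 1 ↔ 3/4 = 3/4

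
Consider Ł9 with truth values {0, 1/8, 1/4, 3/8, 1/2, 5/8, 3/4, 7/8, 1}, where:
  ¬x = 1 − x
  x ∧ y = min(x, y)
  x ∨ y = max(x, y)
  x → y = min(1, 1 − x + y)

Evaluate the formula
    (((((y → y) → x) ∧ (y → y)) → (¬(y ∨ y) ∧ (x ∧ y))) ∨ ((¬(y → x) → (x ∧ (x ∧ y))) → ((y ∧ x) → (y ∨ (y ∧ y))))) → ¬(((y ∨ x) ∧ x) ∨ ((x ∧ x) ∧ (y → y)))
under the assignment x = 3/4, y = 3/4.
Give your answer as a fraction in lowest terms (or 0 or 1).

y → y = 3/4 → 3/4 = 1
(y → y) → x = 1 → 3/4 = 3/4
y → y = 3/4 → 3/4 = 1
((y → y) → x) ∧ (y → y) = 3/4 ∧ 1 = 3/4
y ∨ y = 3/4 ∨ 3/4 = 3/4
¬(y ∨ y) = ¬3/4 = 1/4
x ∧ y = 3/4 ∧ 3/4 = 3/4
¬(y ∨ y) ∧ (x ∧ y) = 1/4 ∧ 3/4 = 1/4
(((y → y) → x) ∧ (y → y)) → (¬(y ∨ y) ∧ (x ∧ y)) = 3/4 → 1/4 = 1/2
y → x = 3/4 → 3/4 = 1
¬(y → x) = ¬1 = 0
x ∧ y = 3/4 ∧ 3/4 = 3/4
x ∧ (x ∧ y) = 3/4 ∧ 3/4 = 3/4
¬(y → x) → (x ∧ (x ∧ y)) = 0 → 3/4 = 1
y ∧ x = 3/4 ∧ 3/4 = 3/4
y ∧ y = 3/4 ∧ 3/4 = 3/4
y ∨ (y ∧ y) = 3/4 ∨ 3/4 = 3/4
(y ∧ x) → (y ∨ (y ∧ y)) = 3/4 → 3/4 = 1
(¬(y → x) → (x ∧ (x ∧ y))) → ((y ∧ x) → (y ∨ (y ∧ y))) = 1 → 1 = 1
((((y → y) → x) ∧ (y → y)) → (¬(y ∨ y) ∧ (x ∧ y))) ∨ ((¬(y → x) → (x ∧ (x ∧ y))) → ((y ∧ x) → (y ∨ (y ∧ y)))) = 1/2 ∨ 1 = 1
y ∨ x = 3/4 ∨ 3/4 = 3/4
(y ∨ x) ∧ x = 3/4 ∧ 3/4 = 3/4
x ∧ x = 3/4 ∧ 3/4 = 3/4
y → y = 3/4 → 3/4 = 1
(x ∧ x) ∧ (y → y) = 3/4 ∧ 1 = 3/4
((y ∨ x) ∧ x) ∨ ((x ∧ x) ∧ (y → y)) = 3/4 ∨ 3/4 = 3/4
¬(((y ∨ x) ∧ x) ∨ ((x ∧ x) ∧ (y → y))) = ¬3/4 = 1/4
(((((y → y) → x) ∧ (y → y)) → (¬(y ∨ y) ∧ (x ∧ y))) ∨ ((¬(y → x) → (x ∧ (x ∧ y))) → ((y ∧ x) → (y ∨ (y ∧ y))))) → ¬(((y ∨ x) ∧ x) ∨ ((x ∧ x) ∧ (y → y))) = 1 → 1/4 = 1/4

1/4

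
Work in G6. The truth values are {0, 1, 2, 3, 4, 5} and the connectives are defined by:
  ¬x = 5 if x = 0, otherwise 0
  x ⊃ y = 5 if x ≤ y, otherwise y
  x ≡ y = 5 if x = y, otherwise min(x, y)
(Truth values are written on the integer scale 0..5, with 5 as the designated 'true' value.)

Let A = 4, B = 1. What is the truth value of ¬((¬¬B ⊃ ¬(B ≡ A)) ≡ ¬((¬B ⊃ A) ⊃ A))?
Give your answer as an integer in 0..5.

¬B = ¬1 = 0
¬¬B = ¬0 = 5
B ≡ A = 1 ≡ 4 = 1
¬(B ≡ A) = ¬1 = 0
¬¬B ⊃ ¬(B ≡ A) = 5 ⊃ 0 = 0
¬B = ¬1 = 0
¬B ⊃ A = 0 ⊃ 4 = 5
(¬B ⊃ A) ⊃ A = 5 ⊃ 4 = 4
¬((¬B ⊃ A) ⊃ A) = ¬4 = 0
(¬¬B ⊃ ¬(B ≡ A)) ≡ ¬((¬B ⊃ A) ⊃ A) = 0 ≡ 0 = 5
¬((¬¬B ⊃ ¬(B ≡ A)) ≡ ¬((¬B ⊃ A) ⊃ A)) = ¬5 = 0

0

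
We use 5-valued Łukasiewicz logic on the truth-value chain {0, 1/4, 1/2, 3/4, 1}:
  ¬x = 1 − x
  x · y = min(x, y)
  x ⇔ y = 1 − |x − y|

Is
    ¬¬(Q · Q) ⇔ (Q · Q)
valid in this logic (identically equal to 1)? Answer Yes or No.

Yes

Q = 0 ↦ 1
Q = 1/4 ↦ 1
Q = 1/2 ↦ 1
Q = 3/4 ↦ 1
Q = 1 ↦ 1
Every assignment gives a value ≥ 1.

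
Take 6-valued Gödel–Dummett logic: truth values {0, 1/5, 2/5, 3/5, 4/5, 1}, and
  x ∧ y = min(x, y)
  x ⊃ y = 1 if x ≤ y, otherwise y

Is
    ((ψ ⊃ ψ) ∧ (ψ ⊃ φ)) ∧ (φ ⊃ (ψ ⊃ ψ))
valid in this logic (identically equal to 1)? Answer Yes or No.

Counterexample: take φ = 0, ψ = 1/5.
ψ ⊃ ψ = 1/5 ⊃ 1/5 = 1
ψ ⊃ φ = 1/5 ⊃ 0 = 0
(ψ ⊃ ψ) ∧ (ψ ⊃ φ) = 1 ∧ 0 = 0
ψ ⊃ ψ = 1/5 ⊃ 1/5 = 1
φ ⊃ (ψ ⊃ ψ) = 0 ⊃ 1 = 1
((ψ ⊃ ψ) ∧ (ψ ⊃ φ)) ∧ (φ ⊃ (ψ ⊃ ψ)) = 0 ∧ 1 = 0
This gives 0 ≠ 1.

No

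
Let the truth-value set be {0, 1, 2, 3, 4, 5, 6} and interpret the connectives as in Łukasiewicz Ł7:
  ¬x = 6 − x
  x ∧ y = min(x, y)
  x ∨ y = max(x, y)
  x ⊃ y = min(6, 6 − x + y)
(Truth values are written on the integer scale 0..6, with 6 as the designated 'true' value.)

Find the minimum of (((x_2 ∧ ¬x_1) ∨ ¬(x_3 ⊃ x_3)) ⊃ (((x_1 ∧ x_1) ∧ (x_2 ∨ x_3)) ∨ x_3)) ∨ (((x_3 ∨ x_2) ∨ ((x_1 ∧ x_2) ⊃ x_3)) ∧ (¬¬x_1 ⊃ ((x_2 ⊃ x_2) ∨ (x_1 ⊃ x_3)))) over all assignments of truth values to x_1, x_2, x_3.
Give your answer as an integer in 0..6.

Take x_1 = 2, x_2 = 4, x_3 = 0:
¬x_1 = ¬2 = 4
x_2 ∧ ¬x_1 = 4 ∧ 4 = 4
x_3 ⊃ x_3 = 0 ⊃ 0 = 6
¬(x_3 ⊃ x_3) = ¬6 = 0
(x_2 ∧ ¬x_1) ∨ ¬(x_3 ⊃ x_3) = 4 ∨ 0 = 4
x_1 ∧ x_1 = 2 ∧ 2 = 2
x_2 ∨ x_3 = 4 ∨ 0 = 4
(x_1 ∧ x_1) ∧ (x_2 ∨ x_3) = 2 ∧ 4 = 2
((x_1 ∧ x_1) ∧ (x_2 ∨ x_3)) ∨ x_3 = 2 ∨ 0 = 2
((x_2 ∧ ¬x_1) ∨ ¬(x_3 ⊃ x_3)) ⊃ (((x_1 ∧ x_1) ∧ (x_2 ∨ x_3)) ∨ x_3) = 4 ⊃ 2 = 4
x_3 ∨ x_2 = 0 ∨ 4 = 4
x_1 ∧ x_2 = 2 ∧ 4 = 2
(x_1 ∧ x_2) ⊃ x_3 = 2 ⊃ 0 = 4
(x_3 ∨ x_2) ∨ ((x_1 ∧ x_2) ⊃ x_3) = 4 ∨ 4 = 4
¬x_1 = ¬2 = 4
¬¬x_1 = ¬4 = 2
x_2 ⊃ x_2 = 4 ⊃ 4 = 6
x_1 ⊃ x_3 = 2 ⊃ 0 = 4
(x_2 ⊃ x_2) ∨ (x_1 ⊃ x_3) = 6 ∨ 4 = 6
¬¬x_1 ⊃ ((x_2 ⊃ x_2) ∨ (x_1 ⊃ x_3)) = 2 ⊃ 6 = 6
((x_3 ∨ x_2) ∨ ((x_1 ∧ x_2) ⊃ x_3)) ∧ (¬¬x_1 ⊃ ((x_2 ⊃ x_2) ∨ (x_1 ⊃ x_3))) = 4 ∧ 6 = 4
(((x_2 ∧ ¬x_1) ∨ ¬(x_3 ⊃ x_3)) ⊃ (((x_1 ∧ x_1) ∧ (x_2 ∨ x_3)) ∨ x_3)) ∨ (((x_3 ∨ x_2) ∨ ((x_1 ∧ x_2) ⊃ x_3)) ∧ (¬¬x_1 ⊃ ((x_2 ⊃ x_2) ∨ (x_1 ⊃ x_3)))) = 4 ∨ 4 = 4
No assignment yields a value below 4, so this is the minimum.

4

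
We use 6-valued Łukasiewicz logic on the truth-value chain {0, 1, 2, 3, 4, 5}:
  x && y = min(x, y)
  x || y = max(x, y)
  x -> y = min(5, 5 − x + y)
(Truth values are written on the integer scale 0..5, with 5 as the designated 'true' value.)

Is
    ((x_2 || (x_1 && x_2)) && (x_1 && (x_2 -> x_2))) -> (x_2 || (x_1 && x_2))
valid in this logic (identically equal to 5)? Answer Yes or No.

At x_1 = 2, x_2 = 3, for instance:
x_1 && x_2 = 2 && 3 = 2
x_2 || (x_1 && x_2) = 3 || 2 = 3
x_2 -> x_2 = 3 -> 3 = 5
x_1 && (x_2 -> x_2) = 2 && 5 = 2
(x_2 || (x_1 && x_2)) && (x_1 && (x_2 -> x_2)) = 3 && 2 = 2
((x_2 || (x_1 && x_2)) && (x_1 && (x_2 -> x_2))) -> (x_2 || (x_1 && x_2)) = 2 -> 3 = 5
and checking the remaining 35 assignments likewise gives ≥ 5 in every case.

Yes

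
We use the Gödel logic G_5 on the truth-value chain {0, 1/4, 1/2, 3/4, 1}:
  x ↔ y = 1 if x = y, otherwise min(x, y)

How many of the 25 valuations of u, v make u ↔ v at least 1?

value 1: 5 assignments (counts)
value 3/4: 2 assignments
value 1/2: 4 assignments
value 1/4: 6 assignments
value 0: 8 assignments
So 5 of the 25 assignments meet the threshold.

5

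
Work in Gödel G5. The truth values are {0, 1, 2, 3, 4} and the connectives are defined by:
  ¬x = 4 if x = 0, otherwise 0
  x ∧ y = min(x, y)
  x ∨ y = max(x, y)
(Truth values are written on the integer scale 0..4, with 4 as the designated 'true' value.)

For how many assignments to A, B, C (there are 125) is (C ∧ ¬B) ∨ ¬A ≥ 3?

value 4: 29 assignments (counts)
value 3: 4 assignments (counts)
value 2: 4 assignments
value 1: 4 assignments
value 0: 84 assignments
So 33 of the 125 assignments meet the threshold.

33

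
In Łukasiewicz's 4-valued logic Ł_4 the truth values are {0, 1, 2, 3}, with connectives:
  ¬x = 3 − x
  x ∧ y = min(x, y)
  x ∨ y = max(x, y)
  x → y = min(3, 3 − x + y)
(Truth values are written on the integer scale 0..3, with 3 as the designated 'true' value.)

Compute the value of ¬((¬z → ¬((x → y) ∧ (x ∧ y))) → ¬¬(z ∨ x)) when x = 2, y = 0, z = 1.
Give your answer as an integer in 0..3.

¬z = ¬1 = 2
x → y = 2 → 0 = 1
x ∧ y = 2 ∧ 0 = 0
(x → y) ∧ (x ∧ y) = 1 ∧ 0 = 0
¬((x → y) ∧ (x ∧ y)) = ¬0 = 3
¬z → ¬((x → y) ∧ (x ∧ y)) = 2 → 3 = 3
z ∨ x = 1 ∨ 2 = 2
¬(z ∨ x) = ¬2 = 1
¬¬(z ∨ x) = ¬1 = 2
(¬z → ¬((x → y) ∧ (x ∧ y))) → ¬¬(z ∨ x) = 3 → 2 = 2
¬((¬z → ¬((x → y) ∧ (x ∧ y))) → ¬¬(z ∨ x)) = ¬2 = 1

1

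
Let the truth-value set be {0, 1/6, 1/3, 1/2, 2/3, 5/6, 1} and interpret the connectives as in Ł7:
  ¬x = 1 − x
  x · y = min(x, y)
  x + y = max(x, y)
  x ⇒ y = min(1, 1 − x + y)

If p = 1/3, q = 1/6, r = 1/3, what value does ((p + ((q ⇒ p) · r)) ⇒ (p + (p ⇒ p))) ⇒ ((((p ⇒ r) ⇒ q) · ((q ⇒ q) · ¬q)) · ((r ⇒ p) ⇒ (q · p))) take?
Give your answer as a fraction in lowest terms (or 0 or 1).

q ⇒ p = 1/6 ⇒ 1/3 = 1
(q ⇒ p) · r = 1 · 1/3 = 1/3
p + ((q ⇒ p) · r) = 1/3 + 1/3 = 1/3
p ⇒ p = 1/3 ⇒ 1/3 = 1
p + (p ⇒ p) = 1/3 + 1 = 1
(p + ((q ⇒ p) · r)) ⇒ (p + (p ⇒ p)) = 1/3 ⇒ 1 = 1
p ⇒ r = 1/3 ⇒ 1/3 = 1
(p ⇒ r) ⇒ q = 1 ⇒ 1/6 = 1/6
q ⇒ q = 1/6 ⇒ 1/6 = 1
¬q = ¬1/6 = 5/6
(q ⇒ q) · ¬q = 1 · 5/6 = 5/6
((p ⇒ r) ⇒ q) · ((q ⇒ q) · ¬q) = 1/6 · 5/6 = 1/6
r ⇒ p = 1/3 ⇒ 1/3 = 1
q · p = 1/6 · 1/3 = 1/6
(r ⇒ p) ⇒ (q · p) = 1 ⇒ 1/6 = 1/6
(((p ⇒ r) ⇒ q) · ((q ⇒ q) · ¬q)) · ((r ⇒ p) ⇒ (q · p)) = 1/6 · 1/6 = 1/6
((p + ((q ⇒ p) · r)) ⇒ (p + (p ⇒ p))) ⇒ ((((p ⇒ r) ⇒ q) · ((q ⇒ q) · ¬q)) · ((r ⇒ p) ⇒ (q · p))) = 1 ⇒ 1/6 = 1/6

1/6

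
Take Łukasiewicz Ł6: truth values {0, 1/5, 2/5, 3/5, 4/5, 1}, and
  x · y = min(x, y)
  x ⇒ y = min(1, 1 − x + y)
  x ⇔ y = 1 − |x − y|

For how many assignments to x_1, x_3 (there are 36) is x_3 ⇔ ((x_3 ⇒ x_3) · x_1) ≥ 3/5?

value 1: 6 assignments (counts)
value 4/5: 10 assignments (counts)
value 3/5: 8 assignments (counts)
value 2/5: 6 assignments
value 1/5: 4 assignments
value 0: 2 assignments
So 24 of the 36 assignments meet the threshold.

24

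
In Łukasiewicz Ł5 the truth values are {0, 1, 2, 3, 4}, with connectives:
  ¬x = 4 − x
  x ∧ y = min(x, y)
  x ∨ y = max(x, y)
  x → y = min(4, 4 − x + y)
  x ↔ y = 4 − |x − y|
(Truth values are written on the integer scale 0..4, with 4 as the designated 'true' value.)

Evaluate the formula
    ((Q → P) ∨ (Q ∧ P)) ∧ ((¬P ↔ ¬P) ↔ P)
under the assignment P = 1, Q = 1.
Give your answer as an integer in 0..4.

1

Q → P = 1 → 1 = 4
Q ∧ P = 1 ∧ 1 = 1
(Q → P) ∨ (Q ∧ P) = 4 ∨ 1 = 4
¬P = ¬1 = 3
¬P = ¬1 = 3
¬P ↔ ¬P = 3 ↔ 3 = 4
(¬P ↔ ¬P) ↔ P = 4 ↔ 1 = 1
((Q → P) ∨ (Q ∧ P)) ∧ ((¬P ↔ ¬P) ↔ P) = 4 ∧ 1 = 1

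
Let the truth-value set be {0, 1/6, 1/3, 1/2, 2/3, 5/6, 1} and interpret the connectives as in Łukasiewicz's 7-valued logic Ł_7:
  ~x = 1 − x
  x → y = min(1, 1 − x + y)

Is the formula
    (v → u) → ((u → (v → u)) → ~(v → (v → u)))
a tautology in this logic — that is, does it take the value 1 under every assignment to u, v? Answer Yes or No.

Counterexample: take u = 0, v = 0.
v → u = 0 → 0 = 1
v → u = 0 → 0 = 1
u → (v → u) = 0 → 1 = 1
v → (v → u) = 0 → 1 = 1
~(v → (v → u)) = ~1 = 0
(u → (v → u)) → ~(v → (v → u)) = 1 → 0 = 0
(v → u) → ((u → (v → u)) → ~(v → (v → u))) = 1 → 0 = 0
This gives 0 ≠ 1.

No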